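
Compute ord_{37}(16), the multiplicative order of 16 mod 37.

ord(16) | φ(37) = 37 − 1 = 36 = 2^2 · 3^2.
Divisors of 36: 1, 2, 3, 4, 6, 9, 12, 18, 36.
Check 16^d mod 37 for each divisor in increasing order:
16^1 ≡ 16
16^2 ≡ 34
16^3 ≡ 26
16^4 ≡ 9
16^6 ≡ 10
16^9 ≡ 1
The smallest such exponent is 9, so the order of 16 is 9.

9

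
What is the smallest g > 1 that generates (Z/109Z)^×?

6

φ(109) = 109 − 1 = 108 = 2^2 · 3^3.
g is a primitive root iff g^(108/q) ≢ 1 (mod 109) for each prime q ∈ {2, 3}.
g = 2: 2^54 ≡ 108; 2^36 ≡ 1 — hits 1, so not a primitive root.
g = 3: 3^54 ≡ 1 — hits 1, so not a primitive root.
g = 4: 4^54 ≡ 1 — hits 1, so not a primitive root.
g = 5: 5^54 ≡ 1 — hits 1, so not a primitive root.
g = 6: 6^54 ≡ 108; 6^36 ≡ 63 — none is 1, so 6 is a primitive root.
The smallest primitive root modulo 109 is 6.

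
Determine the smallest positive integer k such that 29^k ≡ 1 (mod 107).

The order of 29 must divide φ(107) = 107 − 1 = 106 = 2 · 53.
Divisors of 106: 1, 2, 53, 106.
Check 29^d mod 107 for each divisor in increasing order:
29^1 ≡ 29 (mod 107)
29^2 ≡ 92 (mod 107)
29^53 ≡ 1 (mod 107) ✓
So ord_107(29) = 53.

53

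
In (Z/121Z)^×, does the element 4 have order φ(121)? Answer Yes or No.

φ(121) = φ(11^2) = 11·(11−1) = 110 = 2 · 5 · 11.
4 is a primitive root mod 121 iff 4^(φ(121)/q) ≢ 1 for every prime q | φ(121), i.e. q ∈ {2, 5, 11}.
4^55 ≡ 1 (mod 121)  [q = 2: ≡ 1 ✗]
4^22 ≡ 27 (mod 121)  [q = 5: ≢ 1 ✓]
4^10 ≡ 111 (mod 121)  [q = 11: ≢ 1 ✓]
The check at q = 2 fails, so 4 generates a proper subgroup.

No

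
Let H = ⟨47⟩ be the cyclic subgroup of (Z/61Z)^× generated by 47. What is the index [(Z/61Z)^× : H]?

By Lagrange's theorem, ord_61(47) divides φ(61) = 61 − 1 = 60 = 2^2 · 3 · 5.
Divisors of 60: 1, 2, 3, 4, 5, 6, 10, 12, 15, 20, 30, 60.
Compute 47^d (mod 61) for the divisors d until we hit 1:
47^1 ≡ 47 (mod 61)
47^2 ≡ 13 (mod 61)
47^3 ≡ 1 (mod 61) ✓
So ord_61(47) = 3, hence |⟨47⟩| = 3.
The index is φ(61) / ord(47) = 60 / 3 = 20.

20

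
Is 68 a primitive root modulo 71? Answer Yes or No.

Yes

φ(71) = 71 − 1 = 70 = 2 · 5 · 7.
It suffices to check that the order of 68 is not a proper divisor of 70: compute 68^(70/q) for q ∈ {2, 5, 7}.
68^35 ≡ 70 (mod 71)  [q = 2: ≢ 1 ✓]
68^14 ≡ 54 (mod 71)  [q = 5: ≢ 1 ✓]
68^10 ≡ 48 (mod 71)  [q = 7: ≢ 1 ✓]
Every test exponent gives a nontrivial residue, hence 68 generates the full group.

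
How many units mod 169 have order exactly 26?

φ(169) = φ(13^2) = 13·(13−1) = 156 = 2^2 · 3 · 13.
(Z/169Z)^× is cyclic (|G| = 156); a cyclic group of order m has exactly φ(d) elements of each order d | m, and none otherwise.
26 = 2 · 13 divides 156, and φ(26) = 12.

12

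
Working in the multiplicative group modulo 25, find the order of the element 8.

20

The order of 8 must divide φ(25) = φ(5^2) = 5·(5−1) = 20 = 2^2 · 5.
Divisors of 20: 1, 2, 4, 5, 10, 20.
Evaluate successive powers at the divisors of 20:
8^1 ≡ 8
8^2 ≡ 14
8^4 ≡ 21
8^5 ≡ 18
8^10 ≡ 24
8^20 ≡ 1
Therefore the multiplicative order of 8 modulo 25 is 20.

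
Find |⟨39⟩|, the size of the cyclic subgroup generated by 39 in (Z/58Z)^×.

The order of 39 must divide φ(58) = φ(2)·φ(29) = 1·28 = 28 = 2^2 · 7.
Divisors of 28: 1, 2, 4, 7, 14, 28.
Evaluate successive powers at the divisors of 28:
39^1 ≡ 39 (mod 58)
39^2 ≡ 13 (mod 58)
39^4 ≡ 53 (mod 58)
39^7 ≡ 17 (mod 58)
39^14 ≡ 57 (mod 58)
39^28 ≡ 1 (mod 58) ✓
Hence ord(39) = 28.

28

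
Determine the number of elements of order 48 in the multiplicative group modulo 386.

φ(386) = φ(2)·φ(193) = 1·192 = 192 = 2^6 · 3.
Since (Z/386Z)^× is cyclic of order 192, the number of elements of order d is φ(d) when d | 192 and 0 otherwise.
48 = 2^4 · 3 divides 192, and φ(48) = 16.

16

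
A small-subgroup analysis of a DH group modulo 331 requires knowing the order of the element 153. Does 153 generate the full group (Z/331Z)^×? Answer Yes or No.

No

φ(331) = 331 − 1 = 330 = 2 · 3 · 5 · 11.
An element g generates (Z/331Z)^× iff g^(330/q) ≢ 1 (mod 331) for each prime q ∈ {2, 3, 5, 11}.
153^165 ≡ 1 (mod 331)  [q = 2: ≡ 1 ✗]
153^110 ≡ 1 (mod 331)  [q = 3: ≡ 1 ✗]
153^66 ≡ 64 (mod 331)  [q = 5: ≢ 1 ✓]
153^30 ≡ 293 (mod 331)  [q = 11: ≢ 1 ✓]
Since 153^165 ≡ 1, the order of 153 divides 165 < 330, so 153 is not a primitive root.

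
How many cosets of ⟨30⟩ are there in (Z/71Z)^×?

10

By Lagrange's theorem, ord_71(30) divides φ(71) = 71 − 1 = 70 = 2 · 5 · 7.
Divisors of 70: 1, 2, 5, 7, 10, 14, 35, 70.
Compute 30^d (mod 71) for the divisors d until we hit 1:
30^1 ≡ 30 (mod 71)
30^2 ≡ 48 (mod 71)
30^5 ≡ 37 (mod 71)
30^7 ≡ 1 (mod 71) ✓
Thus |⟨30⟩| = ord(30) = 7.
[(Z/71Z)^× : ⟨30⟩] = 70/7 = 10.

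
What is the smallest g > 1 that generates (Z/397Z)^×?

φ(397) = 397 − 1 = 396 = 2^2 · 3^2 · 11.
g is a primitive root iff g^(396/q) ≢ 1 (mod 397) for each prime q ∈ {2, 3, 11}.
g = 2: 2^198 ≡ 396; 2^132 ≡ 1 — hits 1, so not a primitive root.
g = 3: 3^198 ≡ 1 — hits 1, so not a primitive root.
g = 4: 4^198 ≡ 1 — hits 1, so not a primitive root.
g = 5: 5^198 ≡ 396; 5^132 ≡ 362; 5^36 ≡ 290 — none is 1, so 5 is a primitive root.
The smallest primitive root modulo 397 is 5.

5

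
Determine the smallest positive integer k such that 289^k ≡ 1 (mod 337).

56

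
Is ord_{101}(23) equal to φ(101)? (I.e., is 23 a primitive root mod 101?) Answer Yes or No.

No

φ(101) = 101 − 1 = 100 = 2^2 · 5^2.
23 is a primitive root mod 101 iff 23^(φ(101)/q) ≢ 1 for every prime q | φ(101), i.e. q ∈ {2, 5}.
23^50 ≡ 1 (mod 101)  [q = 2: ≡ 1 ✗]
23^20 ≡ 95 (mod 101)  [q = 5: ≢ 1 ✓]
The check at q = 2 fails, so 23 generates a proper subgroup.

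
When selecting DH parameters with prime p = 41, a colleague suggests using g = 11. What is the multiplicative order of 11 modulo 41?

40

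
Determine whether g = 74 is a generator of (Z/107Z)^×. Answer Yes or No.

φ(107) = 107 − 1 = 106 = 2 · 53.
Test 74^(106/q) mod 107 for each prime factor q of 106:
74^53 ≡ 106 (mod 107)  [q = 2: ≢ 1 ✓]
74^2 ≡ 19 (mod 107)  [q = 53: ≢ 1 ✓]
None equal 1, so ord_107(74) = 106: 74 is a primitive root.

Yes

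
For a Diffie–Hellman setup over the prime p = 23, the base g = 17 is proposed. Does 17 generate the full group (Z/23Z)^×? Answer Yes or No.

φ(23) = 23 − 1 = 22 = 2 · 11.
17 is a primitive root mod 23 iff 17^(φ(23)/q) ≢ 1 for every prime q | φ(23), i.e. q ∈ {2, 11}.
17^11 ≡ 22 (mod 23)  [q = 2: ≢ 1 ✓]
17^2 ≡ 13 (mod 23)  [q = 11: ≢ 1 ✓]
Every test exponent gives a nontrivial residue, hence 17 generates the full group.

Yes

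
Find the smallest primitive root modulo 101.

φ(101) = 101 − 1 = 100 = 2^2 · 5^2.
g is a primitive root iff g^(100/q) ≢ 1 (mod 101) for each prime q ∈ {2, 5}.
g = 2: 2^50 ≡ 100; 2^20 ≡ 95 — none is 1, so 2 is a primitive root.
So 2 is the smallest generator of (Z/101Z)^×.

2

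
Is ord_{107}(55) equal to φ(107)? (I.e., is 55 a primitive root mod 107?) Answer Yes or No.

Yes

φ(107) = 107 − 1 = 106 = 2 · 53.
Test 55^(106/q) mod 107 for each prime factor q of 106:
55^53 ≡ 106 (mod 107)  [q = 2: ≢ 1 ✓]
55^2 ≡ 29 (mod 107)  [q = 53: ≢ 1 ✓]
All checks pass, so 55 has order 106 and is a primitive root modulo 107.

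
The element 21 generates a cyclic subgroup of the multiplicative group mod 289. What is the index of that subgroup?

Since 21 ∈ (Z/289Z)^×, its order divides φ(289) = φ(17^2) = 17·(17−1) = 272 = 2^4 · 17.
Divisors of 272: 1, 2, 4, 8, 16, 17, 34, 68, 136, 272.
Check 21^d mod 289 for each divisor in increasing order:
21^1 ≡ 21
21^2 ≡ 152
21^4 ≡ 273
21^8 ≡ 256
21^16 ≡ 222
21^17 ≡ 38
21^34 ≡ 288
21^68 ≡ 1
So ord_289(21) = 68, hence |⟨21⟩| = 68.
The index is φ(289) / ord(21) = 272 / 68 = 4.

4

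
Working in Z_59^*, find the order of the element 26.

29

By Lagrange's theorem, ord_59(26) divides φ(59) = 59 − 1 = 58 = 2 · 29.
Divisors of 58: 1, 2, 29, 58.
Evaluate successive powers at the divisors of 58:
26^1 ≡ 26
26^2 ≡ 27
26^29 ≡ 1
So ord_59(26) = 29.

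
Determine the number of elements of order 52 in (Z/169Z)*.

φ(169) = φ(13^2) = 13·(13−1) = 156 = 2^2 · 3 · 13.
(Z/169Z)^× is cyclic (|G| = 156); a cyclic group of order m has exactly φ(d) elements of each order d | m, and none otherwise.
52 = 2^2 · 13 divides 156, and φ(52) = 24.

24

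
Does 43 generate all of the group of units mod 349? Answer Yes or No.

Yes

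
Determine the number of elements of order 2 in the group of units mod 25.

1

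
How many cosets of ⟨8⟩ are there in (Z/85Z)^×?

The order of 8 must divide φ(85) = φ(5·17) = (5−1)·(17−1) = 4·16 = 64 = 2^6.
Divisors of 64: 1, 2, 4, 8, 16, 32, 64.
Check 8^d mod 85 for each divisor in increasing order:
8^1 ≡ 8 (mod 85)
8^2 ≡ 64 (mod 85)
8^4 ≡ 16 (mod 85)
8^8 ≡ 1 (mod 85) ✓
Thus |⟨8⟩| = ord(8) = 8.
The index is φ(85) / ord(8) = 64 / 8 = 8.

8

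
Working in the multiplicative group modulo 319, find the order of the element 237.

ord(237) | φ(319) = φ(11·29) = (11−1)·(29−1) = 10·28 = 280 = 2^3 · 5 · 7.
Divisors of 280: 1, 2, 4, 5, 7, 8, 10, 14, 20, 28, 35, 40, 56, 70, 140, 280.
Compute 237^d (mod 319) for the divisors d until we hit 1:
237^1 ≡ 237
237^2 ≡ 25
237^4 ≡ 306
237^5 ≡ 109
237^7 ≡ 173
237^8 ≡ 169
237^10 ≡ 78
237^14 ≡ 262
237^20 ≡ 23
237^28 ≡ 59
237^35 ≡ 318
237^40 ≡ 210
237^56 ≡ 291
237^70 ≡ 1
The smallest such exponent is 70, so the order of 237 is 70.

70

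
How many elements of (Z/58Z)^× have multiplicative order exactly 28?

12

φ(58) = φ(2)·φ(29) = 1·28 = 28 = 2^2 · 7.
Since (Z/58Z)^× is cyclic of order 28, the number of elements of order d is φ(d) when d | 28 and 0 otherwise.
28 = 2^2 · 7 divides 28, and φ(28) = 12.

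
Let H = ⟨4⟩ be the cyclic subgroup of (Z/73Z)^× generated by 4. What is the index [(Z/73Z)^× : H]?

8

ord(4) | φ(73) = 73 − 1 = 72 = 2^3 · 3^2.
Divisors of 72: 1, 2, 3, 4, 6, 8, 9, 12, 18, 24, 36, 72.
Evaluate successive powers at the divisors of 72:
4^1 ≡ 4 (mod 73)
4^2 ≡ 16 (mod 73)
4^3 ≡ 64 (mod 73)
4^4 ≡ 37 (mod 73)
4^6 ≡ 8 (mod 73)
4^8 ≡ 55 (mod 73)
4^9 ≡ 1 (mod 73) ✓
The order of 4 is 9, so the subgroup it generates has 9 elements.
The index is φ(73) / ord(4) = 72 / 9 = 8.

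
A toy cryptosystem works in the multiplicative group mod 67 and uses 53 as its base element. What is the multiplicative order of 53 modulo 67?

Since 53 ∈ (Z/67Z)^×, its order divides φ(67) = 67 − 1 = 66 = 2 · 3 · 11.
Divisors of 66: 1, 2, 3, 6, 11, 22, 33, 66.
Evaluate successive powers at the divisors of 66:
53^1 ≡ 53
53^2 ≡ 62
53^3 ≡ 3
53^6 ≡ 9
53^11 ≡ 66
53^22 ≡ 1
Therefore the multiplicative order of 53 modulo 67 is 22.

22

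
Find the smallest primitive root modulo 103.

5

φ(103) = 103 − 1 = 102 = 2 · 3 · 17.
g is a primitive root iff g^(102/q) ≢ 1 (mod 103) for each prime q ∈ {2, 3, 17}.
g = 2: 2^51 ≡ 1 — hits 1, so not a primitive root.
g = 3: 3^51 ≡ 102; 3^34 ≡ 1 — hits 1, so not a primitive root.
g = 4: 4^51 ≡ 1 — hits 1, so not a primitive root.
g = 5: 5^51 ≡ 102; 5^34 ≡ 56; 5^6 ≡ 72 — none is 1, so 5 is a primitive root.
The smallest primitive root modulo 103 is 5.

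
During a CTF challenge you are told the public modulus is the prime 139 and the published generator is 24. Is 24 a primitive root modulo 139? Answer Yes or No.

No

φ(139) = 139 − 1 = 138 = 2 · 3 · 23.
An element g generates (Z/139Z)^× iff g^(138/q) ≢ 1 (mod 139) for each prime q ∈ {2, 3, 23}.
24^69 ≡ 1 (mod 139)  [q = 2: ≡ 1 ✗]
24^46 ≡ 42 (mod 139)  [q = 3: ≢ 1 ✓]
24^6 ≡ 77 (mod 139)  [q = 23: ≢ 1 ✓]
Since 24^69 ≡ 1, the order of 24 divides 69 < 138, so 24 is not a primitive root.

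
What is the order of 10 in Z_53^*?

13

By Lagrange's theorem, ord_53(10) divides φ(53) = 53 − 1 = 52 = 2^2 · 13.
Divisors of 52: 1, 2, 4, 13, 26, 52.
Evaluate successive powers at the divisors of 52:
10^1 ≡ 10
10^2 ≡ 47
10^4 ≡ 36
10^13 ≡ 1
So ord_53(10) = 13.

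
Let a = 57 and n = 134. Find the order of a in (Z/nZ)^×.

Since 57 ∈ (Z/134Z)^×, its order divides φ(134) = φ(2)·φ(67) = 1·66 = 66 = 2 · 3 · 11.
Divisors of 66: 1, 2, 3, 6, 11, 22, 33, 66.
Compute 57^d (mod 134) for the divisors d until we hit 1:
57^1 ≡ 57
57^2 ≡ 33
57^3 ≡ 5
57^6 ≡ 25
57^11 ≡ 105
57^22 ≡ 37
57^33 ≡ 133
57^66 ≡ 1
The smallest such exponent is 66, so the order of 57 is 66.

66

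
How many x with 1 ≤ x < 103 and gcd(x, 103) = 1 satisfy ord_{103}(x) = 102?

φ(103) = 103 − 1 = 102 = 2 · 3 · 17.
(Z/103Z)^× is cyclic (|G| = 102); a cyclic group of order m has exactly φ(d) elements of each order d | m, and none otherwise.
102 = 2 · 3 · 17 divides 102, and φ(102) = 32.

32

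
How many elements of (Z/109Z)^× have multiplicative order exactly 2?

φ(109) = 109 − 1 = 108 = 2^2 · 3^3.
In a cyclic group of order 108, there are φ(d) elements of order d for each divisor d of 108, and zero for non-divisors.
2 | 108, and φ(2) = 2 − 1 = 1.

1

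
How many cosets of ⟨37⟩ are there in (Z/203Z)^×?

2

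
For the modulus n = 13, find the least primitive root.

φ(13) = 13 − 1 = 12 = 2^2 · 3.
Test candidates g = 2, 3, … against the prime factors q ∈ {2, 3} of φ(13): g is a generator iff g^(12/q) ≢ 1 for every such q.
g = 2: 2^6 ≡ 12; 2^4 ≡ 3 — none is 1, so 2 is a primitive root.
The smallest primitive root modulo 13 is 2.

2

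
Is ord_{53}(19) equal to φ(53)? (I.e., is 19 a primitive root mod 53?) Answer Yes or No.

Yes

φ(53) = 53 − 1 = 52 = 2^2 · 13.
An element g generates (Z/53Z)^× iff g^(52/q) ≢ 1 (mod 53) for each prime q ∈ {2, 13}.
19^26 ≡ 52 (mod 53)  [q = 2: ≢ 1 ✓]
19^4 ≡ 47 (mod 53)  [q = 13: ≢ 1 ✓]
None equal 1, so ord_53(19) = 52: 19 is a primitive root.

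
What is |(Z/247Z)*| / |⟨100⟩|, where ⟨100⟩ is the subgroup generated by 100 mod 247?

24

By Lagrange's theorem, ord_247(100) divides φ(247) = φ(13·19) = (13−1)·(19−1) = 12·18 = 216 = 2^3 · 3^3.
Divisors of 216: 1, 2, 3, 4, 6, 8, 9, 12, 18, 24, 27, 36, 54, 72, 108, 216.
Test each divisor d:
100^1 ≡ 100
100^2 ≡ 120
100^3 ≡ 144
100^4 ≡ 74
100^6 ≡ 235
100^8 ≡ 42
100^9 ≡ 1
Thus |⟨100⟩| = ord(100) = 9.
[(Z/247Z)^× : ⟨100⟩] = 216/9 = 24.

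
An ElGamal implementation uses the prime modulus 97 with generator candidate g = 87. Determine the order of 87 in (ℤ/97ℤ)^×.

96

ord(87) | φ(97) = 97 − 1 = 96 = 2^5 · 3.
Divisors of 96: 1, 2, 3, 4, 6, 8, 12, 16, 24, 32, 48, 96.
Compute 87^d (mod 97) for the divisors d until we hit 1:
87^1 ≡ 87 (mod 97)
87^2 ≡ 3 (mod 97)
87^3 ≡ 67 (mod 97)
87^4 ≡ 9 (mod 97)
87^6 ≡ 27 (mod 97)
87^8 ≡ 81 (mod 97)
87^12 ≡ 50 (mod 97)
87^16 ≡ 62 (mod 97)
87^24 ≡ 75 (mod 97)
87^32 ≡ 61 (mod 97)
87^48 ≡ 96 (mod 97)
87^96 ≡ 1 (mod 97) ✓
Therefore the multiplicative order of 87 modulo 97 is 96.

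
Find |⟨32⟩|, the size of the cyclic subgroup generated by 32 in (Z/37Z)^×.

36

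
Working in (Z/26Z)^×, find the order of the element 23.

The order of 23 must divide φ(26) = φ(2)·φ(13) = 1·12 = 12 = 2^2 · 3.
Divisors of 12: 1, 2, 3, 4, 6, 12.
Test each divisor d:
23^1 ≡ 23 (mod 26)
23^2 ≡ 9 (mod 26)
23^3 ≡ 25 (mod 26)
23^4 ≡ 3 (mod 26)
23^6 ≡ 1 (mod 26) ✓
So ord_26(23) = 6.

6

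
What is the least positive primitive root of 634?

3

φ(634) = φ(2)·φ(317) = 1·316 = 316 = 2^2 · 79.
Test candidates g = 2, 3, … against the prime factors q ∈ {2, 79} of φ(634): g is a generator iff g^(316/q) ≢ 1 for every such q.
g = 2: gcd(2, 634) = 2 > 1, not a unit — skip.
g = 3: 3^158 ≡ 633; 3^4 ≡ 81 — none is 1, so 3 is a primitive root.
The smallest primitive root modulo 634 is 3.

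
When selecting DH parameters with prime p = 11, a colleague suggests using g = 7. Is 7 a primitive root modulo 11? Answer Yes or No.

φ(11) = 11 − 1 = 10 = 2 · 5.
7 is a primitive root mod 11 iff 7^(φ(11)/q) ≢ 1 for every prime q | φ(11), i.e. q ∈ {2, 5}.
7^5 ≡ 10 (mod 11)  [q = 2: ≢ 1 ✓]
7^2 ≡ 5 (mod 11)  [q = 5: ≢ 1 ✓]
None equal 1, so ord_11(7) = 10: 7 is a primitive root.

Yes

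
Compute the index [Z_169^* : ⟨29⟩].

ord(29) | φ(169) = φ(13^2) = 13·(13−1) = 156 = 2^2 · 3 · 13.
Divisors of 156: 1, 2, 3, 4, 6, 12, 13, 26, 39, 52, 78, 156.
Compute 29^d (mod 169) for the divisors d until we hit 1:
29^1 ≡ 29 (mod 169)
29^2 ≡ 165 (mod 169)
29^3 ≡ 53 (mod 169)
29^4 ≡ 16 (mod 169)
29^6 ≡ 105 (mod 169)
29^12 ≡ 40 (mod 169)
29^13 ≡ 146 (mod 169)
29^26 ≡ 22 (mod 169)
29^39 ≡ 1 (mod 169) ✓
Thus |⟨29⟩| = ord(29) = 39.
Index = |(Z/169Z)^×| / |⟨29⟩| = 156 / 39 = 4.

4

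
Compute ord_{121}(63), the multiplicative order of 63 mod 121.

ord(63) | φ(121) = φ(11^2) = 11·(11−1) = 110 = 2 · 5 · 11.
Divisors of 110: 1, 2, 5, 10, 11, 22, 55, 110.
Compute 63^d (mod 121) for the divisors d until we hit 1:
63^1 ≡ 63
63^2 ≡ 97
63^5 ≡ 109
63^10 ≡ 23
63^11 ≡ 118
63^22 ≡ 9
63^55 ≡ 120
63^110 ≡ 1
So ord_121(63) = 110.

110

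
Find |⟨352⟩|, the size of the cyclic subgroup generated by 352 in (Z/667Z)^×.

ord(352) | φ(667) = φ(23·29) = (23−1)·(29−1) = 22·28 = 616 = 2^3 · 7 · 11.
Divisors of 616: 1, 2, 4, 7, 8, 11, 14, 22, 28, 44, 56, 77, 88, 154, 308, 616.
Compute 352^d (mod 667) for the divisors d until we hit 1:
352^1 ≡ 352 (mod 667)
352^2 ≡ 509 (mod 667)
352^4 ≡ 285 (mod 667)
352^7 ≡ 28 (mod 667)
352^8 ≡ 518 (mod 667)
352^11 ≡ 643 (mod 667)
352^14 ≡ 117 (mod 667)
352^22 ≡ 576 (mod 667)
352^28 ≡ 349 (mod 667)
352^44 ≡ 277 (mod 667)
352^56 ≡ 407 (mod 667)
352^77 ≡ 666 (mod 667)
352^88 ≡ 24 (mod 667)
352^154 ≡ 1 (mod 667) ✓
The smallest such exponent is 154, so the order of 352 is 154.

154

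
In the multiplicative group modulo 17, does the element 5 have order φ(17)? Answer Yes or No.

φ(17) = 17 − 1 = 16 = 2^4.
It suffices to check that the order of 5 is not a proper divisor of 16: compute 5^(16/q) for q ∈ {2}.
5^8 ≡ 16 (mod 17)  [q = 2: ≢ 1 ✓]
Every test exponent gives a nontrivial residue, hence 5 generates the full group.

Yes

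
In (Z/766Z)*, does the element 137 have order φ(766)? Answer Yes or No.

No

φ(766) = φ(2)·φ(383) = 1·382 = 382 = 2 · 191.
137 is a primitive root mod 766 iff 137^(φ(766)/q) ≢ 1 for every prime q | φ(766), i.e. q ∈ {2, 191}.
137^191 ≡ 1 (mod 766)  [q = 2: ≡ 1 ✗]
137^2 ≡ 385 (mod 766)  [q = 191: ≢ 1 ✓]
The check at q = 2 fails, so 137 generates a proper subgroup.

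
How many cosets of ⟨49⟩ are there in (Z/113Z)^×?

16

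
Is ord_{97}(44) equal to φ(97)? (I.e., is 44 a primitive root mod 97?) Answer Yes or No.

φ(97) = 97 − 1 = 96 = 2^5 · 3.
It suffices to check that the order of 44 is not a proper divisor of 96: compute 44^(96/q) for q ∈ {2, 3}.
44^48 ≡ 1 (mod 97)  [q = 2: ≡ 1 ✗]
44^32 ≡ 35 (mod 97)  [q = 3: ≢ 1 ✓]
44^48 ≡ 1 shows ord(44) | 48, strictly less than φ(97); not a primitive root.

No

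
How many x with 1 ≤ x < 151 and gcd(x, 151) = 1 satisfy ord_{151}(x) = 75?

40

φ(151) = 151 − 1 = 150 = 2 · 3 · 5^2.
Since (Z/151Z)^× is cyclic of order 150, the number of elements of order d is φ(d) when d | 150 and 0 otherwise.
75 = 3 · 5^2 divides 150, and φ(75) = 40.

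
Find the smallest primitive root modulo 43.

3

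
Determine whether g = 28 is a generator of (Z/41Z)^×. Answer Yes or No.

φ(41) = 41 − 1 = 40 = 2^3 · 5.
An element g generates (Z/41Z)^× iff g^(40/q) ≢ 1 (mod 41) for each prime q ∈ {2, 5}.
28^20 ≡ 40 (mod 41)  [q = 2: ≢ 1 ✓]
28^8 ≡ 10 (mod 41)  [q = 5: ≢ 1 ✓]
Every test exponent gives a nontrivial residue, hence 28 generates the full group.

Yes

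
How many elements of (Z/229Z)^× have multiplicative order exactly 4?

φ(229) = 229 − 1 = 228 = 2^2 · 3 · 19.
Since (Z/229Z)^× is cyclic of order 228, the number of elements of order d is φ(d) when d | 228 and 0 otherwise.
4 = 2^2 divides 228, and φ(4) = 2.

2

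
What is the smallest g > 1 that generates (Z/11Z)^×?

2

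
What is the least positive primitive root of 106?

3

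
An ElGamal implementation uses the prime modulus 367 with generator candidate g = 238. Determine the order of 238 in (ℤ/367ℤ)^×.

The order of 238 must divide φ(367) = 367 − 1 = 366 = 2 · 3 · 61.
Divisors of 366: 1, 2, 3, 6, 61, 122, 183, 366.
Evaluate successive powers at the divisors of 366:
238^1 ≡ 238
238^2 ≡ 126
238^3 ≡ 261
238^6 ≡ 226
238^61 ≡ 84
238^122 ≡ 83
238^183 ≡ 366
238^366 ≡ 1
Therefore the multiplicative order of 238 modulo 367 is 366.

366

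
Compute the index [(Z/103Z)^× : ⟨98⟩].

2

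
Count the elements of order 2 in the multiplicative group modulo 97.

1

φ(97) = 97 − 1 = 96 = 2^5 · 3.
(Z/97Z)^× is cyclic (|G| = 96); a cyclic group of order m has exactly φ(d) elements of each order d | m, and none otherwise.
2 | 96, and φ(2) = 2 − 1 = 1.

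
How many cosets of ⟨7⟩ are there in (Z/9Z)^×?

2

The order of 7 must divide φ(9) = φ(3^2) = 3·(3−1) = 6 = 2 · 3.
Divisors of 6: 1, 2, 3, 6.
Compute 7^d (mod 9) for the divisors d until we hit 1:
7^1 ≡ 7
7^2 ≡ 4
7^3 ≡ 1
Thus |⟨7⟩| = ord(7) = 3.
The index is φ(9) / ord(7) = 6 / 3 = 2.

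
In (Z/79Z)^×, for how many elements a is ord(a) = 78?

φ(79) = 79 − 1 = 78 = 2 · 3 · 13.
In a cyclic group of order 78, there are φ(d) elements of order d for each divisor d of 78, and zero for non-divisors.
78 = 2 · 3 · 13 divides 78, and φ(78) = 24.

24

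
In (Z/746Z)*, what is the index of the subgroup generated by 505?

1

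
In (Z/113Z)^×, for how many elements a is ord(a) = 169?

φ(113) = 113 − 1 = 112 = 2^4 · 7.
Since (Z/113Z)^× is cyclic of order 112, the number of elements of order d is φ(d) when d | 112 and 0 otherwise.
Since 169 ∤ 112, the count is 0.

0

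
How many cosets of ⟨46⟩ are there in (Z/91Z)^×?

By Lagrange's theorem, ord_91(46) divides φ(91) = φ(7·13) = (7−1)·(13−1) = 6·12 = 72 = 2^3 · 3^2.
Divisors of 72: 1, 2, 3, 4, 6, 8, 9, 12, 18, 24, 36, 72.
Test each divisor d:
46^1 ≡ 46 (mod 91)
46^2 ≡ 23 (mod 91)
46^3 ≡ 57 (mod 91)
46^4 ≡ 74 (mod 91)
46^6 ≡ 64 (mod 91)
46^8 ≡ 16 (mod 91)
46^9 ≡ 8 (mod 91)
46^12 ≡ 1 (mod 91) ✓
Thus |⟨46⟩| = ord(46) = 12.
The index is φ(91) / ord(46) = 72 / 12 = 6.

6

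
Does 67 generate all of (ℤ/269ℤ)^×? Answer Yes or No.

No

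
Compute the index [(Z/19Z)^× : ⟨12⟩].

3

ord(12) | φ(19) = 19 − 1 = 18 = 2 · 3^2.
Divisors of 18: 1, 2, 3, 6, 9, 18.
Evaluate successive powers at the divisors of 18:
12^1 ≡ 12
12^2 ≡ 11
12^3 ≡ 18
12^6 ≡ 1
Thus |⟨12⟩| = ord(12) = 6.
[(Z/19Z)^× : ⟨12⟩] = 18/6 = 3.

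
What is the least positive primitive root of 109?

6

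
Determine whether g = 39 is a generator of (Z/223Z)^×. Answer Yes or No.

No

φ(223) = 223 − 1 = 222 = 2 · 3 · 37.
39 is a primitive root mod 223 iff 39^(φ(223)/q) ≢ 1 for every prime q | φ(223), i.e. q ∈ {2, 3, 37}.
39^111 ≡ 1 (mod 223)  [q = 2: ≡ 1 ✗]
39^74 ≡ 183 (mod 223)  [q = 3: ≢ 1 ✓]
39^6 ≡ 1 (mod 223)  [q = 37: ≡ 1 ✗]
The check at q = 2 fails, so 39 generates a proper subgroup.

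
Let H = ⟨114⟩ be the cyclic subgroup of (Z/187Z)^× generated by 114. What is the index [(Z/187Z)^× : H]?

2

ord(114) | φ(187) = φ(11·17) = (11−1)·(17−1) = 10·16 = 160 = 2^5 · 5.
Divisors of 160: 1, 2, 4, 5, 8, 10, 16, 20, 32, 40, 80, 160.
Evaluate successive powers at the divisors of 160:
114^1 ≡ 114 (mod 187)
114^2 ≡ 93 (mod 187)
114^4 ≡ 47 (mod 187)
114^5 ≡ 122 (mod 187)
114^8 ≡ 152 (mod 187)
114^10 ≡ 111 (mod 187)
114^16 ≡ 103 (mod 187)
114^20 ≡ 166 (mod 187)
114^32 ≡ 137 (mod 187)
114^40 ≡ 67 (mod 187)
114^80 ≡ 1 (mod 187) ✓
So ord_187(114) = 80, hence |⟨114⟩| = 80.
[(Z/187Z)^× : ⟨114⟩] = 160/80 = 2.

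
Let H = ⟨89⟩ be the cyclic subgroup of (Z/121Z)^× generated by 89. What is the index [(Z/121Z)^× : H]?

The order of 89 must divide φ(121) = φ(11^2) = 11·(11−1) = 110 = 2 · 5 · 11.
Divisors of 110: 1, 2, 5, 10, 11, 22, 55, 110.
Compute 89^d (mod 121) for the divisors d until we hit 1:
89^1 ≡ 89 (mod 121)
89^2 ≡ 56 (mod 121)
89^5 ≡ 78 (mod 121)
89^10 ≡ 34 (mod 121)
89^11 ≡ 1 (mod 121) ✓
Thus |⟨89⟩| = ord(89) = 11.
[(Z/121Z)^× : ⟨89⟩] = 110/11 = 10.

10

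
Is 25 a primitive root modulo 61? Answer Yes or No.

No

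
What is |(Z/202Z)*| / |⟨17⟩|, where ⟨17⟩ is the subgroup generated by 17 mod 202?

10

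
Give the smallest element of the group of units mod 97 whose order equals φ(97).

5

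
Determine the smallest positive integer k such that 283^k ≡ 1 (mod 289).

272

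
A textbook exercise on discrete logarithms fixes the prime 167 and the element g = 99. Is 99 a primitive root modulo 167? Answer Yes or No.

No

φ(167) = 167 − 1 = 166 = 2 · 83.
99 is a primitive root mod 167 iff 99^(φ(167)/q) ≢ 1 for every prime q | φ(167), i.e. q ∈ {2, 83}.
99^83 ≡ 1 (mod 167)  [q = 2: ≡ 1 ✗]
99^2 ≡ 115 (mod 167)  [q = 83: ≢ 1 ✓]
The check at q = 2 fails, so 99 generates a proper subgroup.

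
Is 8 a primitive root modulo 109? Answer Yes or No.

φ(109) = 109 − 1 = 108 = 2^2 · 3^3.
It suffices to check that the order of 8 is not a proper divisor of 108: compute 8^(108/q) for q ∈ {2, 3}.
8^54 ≡ 108 (mod 109)  [q = 2: ≢ 1 ✓]
8^36 ≡ 1 (mod 109)  [q = 3: ≡ 1 ✗]
8^36 ≡ 1 shows ord(8) | 36, strictly less than φ(109); not a primitive root.

No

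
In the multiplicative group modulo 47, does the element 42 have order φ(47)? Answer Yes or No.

No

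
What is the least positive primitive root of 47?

5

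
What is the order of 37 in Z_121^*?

55

Since 37 ∈ (Z/121Z)^×, its order divides φ(121) = φ(11^2) = 11·(11−1) = 110 = 2 · 5 · 11.
Divisors of 110: 1, 2, 5, 10, 11, 22, 55, 110.
Test each divisor d:
37^1 ≡ 37
37^2 ≡ 38
37^5 ≡ 67
37^10 ≡ 12
37^11 ≡ 81
37^22 ≡ 27
37^55 ≡ 1
Hence ord(37) = 55.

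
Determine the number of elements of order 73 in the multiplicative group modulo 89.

φ(89) = 89 − 1 = 88 = 2^3 · 11.
Since (Z/89Z)^× is cyclic of order 88, the number of elements of order d is φ(d) when d | 88 and 0 otherwise.
Since 73 ∤ 88, the count is 0.

0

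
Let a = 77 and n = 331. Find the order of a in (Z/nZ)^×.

165

By Lagrange's theorem, ord_331(77) divides φ(331) = 331 − 1 = 330 = 2 · 3 · 5 · 11.
Divisors of 330: 1, 2, 3, 5, 6, 10, 11, 15, 22, 30, 33, 55, 66, 110, 165, 330.
Check 77^d mod 331 for each divisor in increasing order:
77^1 ≡ 77 (mod 331)
77^2 ≡ 302 (mod 331)
77^3 ≡ 84 (mod 331)
77^5 ≡ 212 (mod 331)
77^6 ≡ 105 (mod 331)
77^10 ≡ 259 (mod 331)
77^11 ≡ 83 (mod 331)
77^15 ≡ 293 (mod 331)
77^22 ≡ 269 (mod 331)
77^30 ≡ 120 (mod 331)
77^33 ≡ 150 (mod 331)
77^55 ≡ 299 (mod 331)
77^66 ≡ 323 (mod 331)
77^110 ≡ 31 (mod 331)
77^165 ≡ 1 (mod 331) ✓
Therefore the multiplicative order of 77 modulo 331 is 165.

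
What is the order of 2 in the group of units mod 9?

Since 2 ∈ (Z/9Z)^×, its order divides φ(9) = φ(3^2) = 3·(3−1) = 6 = 2 · 3.
Divisors of 6: 1, 2, 3, 6.
Compute 2^d (mod 9) for the divisors d until we hit 1:
2^1 ≡ 2
2^2 ≡ 4
2^3 ≡ 8
2^6 ≡ 1
So ord_9(2) = 6.

6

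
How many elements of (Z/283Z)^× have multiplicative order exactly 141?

92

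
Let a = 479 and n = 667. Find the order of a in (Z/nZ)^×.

308

The order of 479 must divide φ(667) = φ(23·29) = (23−1)·(29−1) = 22·28 = 616 = 2^3 · 7 · 11.
Divisors of 616: 1, 2, 4, 7, 8, 11, 14, 22, 28, 44, 56, 77, 88, 154, 308, 616.
Check 479^d mod 667 for each divisor in increasing order:
479^1 ≡ 479 (mod 667)
479^2 ≡ 660 (mod 667)
479^4 ≡ 49 (mod 667)
479^7 ≡ 452 (mod 667)
479^8 ≡ 400 (mod 667)
479^11 ≡ 137 (mod 667)
479^14 ≡ 202 (mod 667)
479^22 ≡ 93 (mod 667)
479^28 ≡ 117 (mod 667)
479^44 ≡ 645 (mod 667)
479^56 ≡ 349 (mod 667)
479^77 ≡ 505 (mod 667)
479^88 ≡ 484 (mod 667)
479^154 ≡ 231 (mod 667)
479^308 ≡ 1 (mod 667) ✓
The smallest such exponent is 308, so the order of 479 is 308.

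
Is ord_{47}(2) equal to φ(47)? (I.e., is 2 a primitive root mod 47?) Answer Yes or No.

No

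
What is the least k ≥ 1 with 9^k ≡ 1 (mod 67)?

11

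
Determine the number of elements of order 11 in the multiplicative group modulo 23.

φ(23) = 23 − 1 = 22 = 2 · 11.
Since (Z/23Z)^× is cyclic of order 22, the number of elements of order d is φ(d) when d | 22 and 0 otherwise.
11 | 22, and φ(11) = 11 − 1 = 10.

10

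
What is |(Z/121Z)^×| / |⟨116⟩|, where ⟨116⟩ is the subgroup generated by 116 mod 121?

1

Since 116 ∈ (Z/121Z)^×, its order divides φ(121) = φ(11^2) = 11·(11−1) = 110 = 2 · 5 · 11.
Divisors of 110: 1, 2, 5, 10, 11, 22, 55, 110.
Test each divisor d:
116^1 ≡ 116 (mod 121)
116^2 ≡ 25 (mod 121)
116^5 ≡ 21 (mod 121)
116^10 ≡ 78 (mod 121)
116^11 ≡ 94 (mod 121)
116^22 ≡ 3 (mod 121)
116^55 ≡ 120 (mod 121)
116^110 ≡ 1 (mod 121) ✓
So ord_121(116) = 110, hence |⟨116⟩| = 110.
The index is φ(121) / ord(116) = 110 / 110 = 1.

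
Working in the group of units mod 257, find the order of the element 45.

256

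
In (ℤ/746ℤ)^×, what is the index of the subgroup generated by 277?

3

By Lagrange's theorem, ord_746(277) divides φ(746) = φ(2)·φ(373) = 1·372 = 372 = 2^2 · 3 · 31.
Divisors of 372: 1, 2, 3, 4, 6, 12, 31, 62, 93, 124, 186, 372.
Evaluate successive powers at the divisors of 372:
277^1 ≡ 277 (mod 746)
277^2 ≡ 637 (mod 746)
277^3 ≡ 393 (mod 746)
277^4 ≡ 691 (mod 746)
277^6 ≡ 27 (mod 746)
277^12 ≡ 729 (mod 746)
277^31 ≡ 269 (mod 746)
277^62 ≡ 745 (mod 746)
277^93 ≡ 477 (mod 746)
277^124 ≡ 1 (mod 746) ✓
So ord_746(277) = 124, hence |⟨277⟩| = 124.
[(Z/746Z)^× : ⟨277⟩] = 372/124 = 3.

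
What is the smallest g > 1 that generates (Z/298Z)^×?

3

φ(298) = φ(2)·φ(149) = 1·148 = 148 = 2^2 · 37.
g is a primitive root iff g^(148/q) ≢ 1 (mod 298) for each prime q ∈ {2, 37}.
g = 2: gcd(2, 298) = 2 > 1, not a unit — skip.
g = 3: 3^74 ≡ 297; 3^4 ≡ 81 — none is 1, so 3 is a primitive root.
The smallest primitive root modulo 298 is 3.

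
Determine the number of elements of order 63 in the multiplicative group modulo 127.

φ(127) = 127 − 1 = 126 = 2 · 3^2 · 7.
In a cyclic group of order 126, there are φ(d) elements of order d for each divisor d of 126, and zero for non-divisors.
63 = 3^2 · 7 divides 126, and φ(63) = 36.

36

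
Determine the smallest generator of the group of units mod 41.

6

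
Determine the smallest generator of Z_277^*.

5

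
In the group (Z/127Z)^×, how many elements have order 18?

6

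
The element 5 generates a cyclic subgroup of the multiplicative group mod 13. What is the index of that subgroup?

3

Since 5 ∈ (Z/13Z)^×, its order divides φ(13) = 13 − 1 = 12 = 2^2 · 3.
Divisors of 12: 1, 2, 3, 4, 6, 12.
Compute 5^d (mod 13) for the divisors d until we hit 1:
5^1 ≡ 5 (mod 13)
5^2 ≡ 12 (mod 13)
5^3 ≡ 8 (mod 13)
5^4 ≡ 1 (mod 13) ✓
Thus |⟨5⟩| = ord(5) = 4.
Index = |(Z/13Z)^×| / |⟨5⟩| = 12 / 4 = 3.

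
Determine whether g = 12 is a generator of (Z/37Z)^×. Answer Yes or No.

φ(37) = 37 − 1 = 36 = 2^2 · 3^2.
Test 12^(36/q) mod 37 for each prime factor q of 36:
12^18 ≡ 1 (mod 37)  [q = 2: ≡ 1 ✗]
12^12 ≡ 26 (mod 37)  [q = 3: ≢ 1 ✓]
Since 12^18 ≡ 1, the order of 12 divides 18 < 36, so 12 is not a primitive root.

No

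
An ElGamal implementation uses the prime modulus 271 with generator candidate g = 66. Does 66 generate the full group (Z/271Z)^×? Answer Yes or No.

φ(271) = 271 − 1 = 270 = 2 · 3^3 · 5.
Test 66^(270/q) mod 271 for each prime factor q of 270:
66^135 ≡ 270 (mod 271)  [q = 2: ≢ 1 ✓]
66^90 ≡ 28 (mod 271)  [q = 3: ≢ 1 ✓]
66^54 ≡ 244 (mod 271)  [q = 5: ≢ 1 ✓]
All checks pass, so 66 has order 270 and is a primitive root modulo 271.

Yes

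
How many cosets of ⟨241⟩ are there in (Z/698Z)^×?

ord(241) | φ(698) = φ(2)·φ(349) = 1·348 = 348 = 2^2 · 3 · 29.
Divisors of 348: 1, 2, 3, 4, 6, 12, 29, 58, 87, 116, 174, 348.
Evaluate successive powers at the divisors of 348:
241^1 ≡ 241 (mod 698)
241^2 ≡ 147 (mod 698)
241^3 ≡ 527 (mod 698)
241^4 ≡ 669 (mod 698)
241^6 ≡ 623 (mod 698)
241^12 ≡ 41 (mod 698)
241^29 ≡ 227 (mod 698)
241^58 ≡ 575 (mod 698)
241^87 ≡ 697 (mod 698)
241^116 ≡ 471 (mod 698)
241^174 ≡ 1 (mod 698) ✓
The order of 241 is 174, so the subgroup it generates has 174 elements.
Index = |(Z/698Z)^×| / |⟨241⟩| = 348 / 174 = 2.

2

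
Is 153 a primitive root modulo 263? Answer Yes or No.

No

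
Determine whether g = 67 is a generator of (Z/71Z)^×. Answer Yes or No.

Yes

φ(71) = 71 − 1 = 70 = 2 · 5 · 7.
67 is a primitive root mod 71 iff 67^(φ(71)/q) ≢ 1 for every prime q | φ(71), i.e. q ∈ {2, 5, 7}.
67^35 ≡ 70 (mod 71)  [q = 2: ≢ 1 ✓]
67^14 ≡ 5 (mod 71)  [q = 5: ≢ 1 ✓]
67^10 ≡ 48 (mod 71)  [q = 7: ≢ 1 ✓]
None equal 1, so ord_71(67) = 70: 67 is a primitive root.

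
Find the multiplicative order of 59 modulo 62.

The order of 59 must divide φ(62) = φ(2)·φ(31) = 1·30 = 30 = 2 · 3 · 5.
Divisors of 30: 1, 2, 3, 5, 6, 10, 15, 30.
Evaluate successive powers at the divisors of 30:
59^1 ≡ 59 (mod 62)
59^2 ≡ 9 (mod 62)
59^3 ≡ 35 (mod 62)
59^5 ≡ 5 (mod 62)
59^6 ≡ 47 (mod 62)
59^10 ≡ 25 (mod 62)
59^15 ≡ 1 (mod 62) ✓
Hence ord(59) = 15.

15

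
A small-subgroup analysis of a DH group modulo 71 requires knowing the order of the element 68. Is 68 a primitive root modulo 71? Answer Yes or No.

Yes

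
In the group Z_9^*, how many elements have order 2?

φ(9) = φ(3^2) = 3·(3−1) = 6 = 2 · 3.
(Z/9Z)^× is cyclic (|G| = 6); a cyclic group of order m has exactly φ(d) elements of each order d | m, and none otherwise.
2 | 6, and φ(2) = 2 − 1 = 1.

1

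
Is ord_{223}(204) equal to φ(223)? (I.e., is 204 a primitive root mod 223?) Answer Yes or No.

φ(223) = 223 − 1 = 222 = 2 · 3 · 37.
It suffices to check that the order of 204 is not a proper divisor of 222: compute 204^(222/q) for q ∈ {2, 3, 37}.
204^111 ≡ 222 (mod 223)  [q = 2: ≢ 1 ✓]
204^74 ≡ 183 (mod 223)  [q = 3: ≢ 1 ✓]
204^6 ≡ 17 (mod 223)  [q = 37: ≢ 1 ✓]
None equal 1, so ord_223(204) = 222: 204 is a primitive root.

Yes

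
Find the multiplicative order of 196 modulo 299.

11

The order of 196 must divide φ(299) = φ(13·23) = (13−1)·(23−1) = 12·22 = 264 = 2^3 · 3 · 11.
Divisors of 264: 1, 2, 3, 4, 6, 8, 11, 12, 22, 24, 33, 44, 66, 88, 132, 264.
Test each divisor d:
196^1 ≡ 196
196^2 ≡ 144
196^3 ≡ 118
196^4 ≡ 105
196^6 ≡ 170
196^8 ≡ 261
196^11 ≡ 1
So ord_299(196) = 11.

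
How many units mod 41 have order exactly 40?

φ(41) = 41 − 1 = 40 = 2^3 · 5.
In a cyclic group of order 40, there are φ(d) elements of order d for each divisor d of 40, and zero for non-divisors.
40 = 2^3 · 5 divides 40, and φ(40) = 16.

16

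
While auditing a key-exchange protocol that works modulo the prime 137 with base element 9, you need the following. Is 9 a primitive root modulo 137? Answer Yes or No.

No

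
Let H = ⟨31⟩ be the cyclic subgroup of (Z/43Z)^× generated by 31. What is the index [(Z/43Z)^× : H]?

ord(31) | φ(43) = 43 − 1 = 42 = 2 · 3 · 7.
Divisors of 42: 1, 2, 3, 6, 7, 14, 21, 42.
Evaluate successive powers at the divisors of 42:
31^1 ≡ 31
31^2 ≡ 15
31^3 ≡ 35
31^6 ≡ 21
31^7 ≡ 6
31^14 ≡ 36
31^21 ≡ 1
So ord_43(31) = 21, hence |⟨31⟩| = 21.
The index is φ(43) / ord(31) = 42 / 21 = 2.

2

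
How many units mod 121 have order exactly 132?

φ(121) = φ(11^2) = 11·(11−1) = 110 = 2 · 5 · 11.
(Z/121Z)^× is cyclic (|G| = 110); a cyclic group of order m has exactly φ(d) elements of each order d | m, and none otherwise.
Since 132 ∤ 110, the count is 0.

0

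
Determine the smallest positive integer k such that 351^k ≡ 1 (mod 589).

45

ord(351) | φ(589) = φ(19·31) = (19−1)·(31−1) = 18·30 = 540 = 2^2 · 3^3 · 5.
Divisors of 540: 1, 2, 3, 4, 5, 6, 9, 10, 12, 15, 18, 20, 27, 30, 36, 45, 54, 60, 90, 108, 135, 180, 270, 540.
Test each divisor d:
351^1 ≡ 351
351^2 ≡ 100
351^3 ≡ 349
351^4 ≡ 576
351^5 ≡ 149
351^6 ≡ 467
351^9 ≡ 419
351^10 ≡ 408
351^12 ≡ 159
351^15 ≡ 125
351^18 ≡ 39
351^20 ≡ 366
351^27 ≡ 438
351^30 ≡ 311
351^36 ≡ 343
351^45 ≡ 1
The smallest such exponent is 45, so the order of 351 is 45.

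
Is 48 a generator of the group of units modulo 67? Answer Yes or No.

φ(67) = 67 − 1 = 66 = 2 · 3 · 11.
It suffices to check that the order of 48 is not a proper divisor of 66: compute 48^(66/q) for q ∈ {2, 3, 11}.
48^33 ≡ 66 (mod 67)  [q = 2: ≢ 1 ✓]
48^22 ≡ 37 (mod 67)  [q = 3: ≢ 1 ✓]
48^6 ≡ 22 (mod 67)  [q = 11: ≢ 1 ✓]
All checks pass, so 48 has order 66 and is a primitive root modulo 67.

Yes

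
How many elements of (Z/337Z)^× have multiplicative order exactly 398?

0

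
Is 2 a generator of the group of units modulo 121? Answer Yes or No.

Yes

φ(121) = φ(11^2) = 11·(11−1) = 110 = 2 · 5 · 11.
An element g generates (Z/121Z)^× iff g^(110/q) ≢ 1 (mod 121) for each prime q ∈ {2, 5, 11}.
2^55 ≡ 120 (mod 121)  [q = 2: ≢ 1 ✓]
2^22 ≡ 81 (mod 121)  [q = 5: ≢ 1 ✓]
2^10 ≡ 56 (mod 121)  [q = 11: ≢ 1 ✓]
None equal 1, so ord_121(2) = 110: 2 is a primitive root.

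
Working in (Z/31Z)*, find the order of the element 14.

The order of 14 must divide φ(31) = 31 − 1 = 30 = 2 · 3 · 5.
Divisors of 30: 1, 2, 3, 5, 6, 10, 15, 30.
Evaluate successive powers at the divisors of 30:
14^1 ≡ 14 (mod 31)
14^2 ≡ 10 (mod 31)
14^3 ≡ 16 (mod 31)
14^5 ≡ 5 (mod 31)
14^6 ≡ 8 (mod 31)
14^10 ≡ 25 (mod 31)
14^15 ≡ 1 (mod 31) ✓
The smallest such exponent is 15, so the order of 14 is 15.

15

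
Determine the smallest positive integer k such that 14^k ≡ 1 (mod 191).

Since 14 ∈ (Z/191Z)^×, its order divides φ(191) = 191 − 1 = 190 = 2 · 5 · 19.
Divisors of 190: 1, 2, 5, 10, 19, 38, 95, 190.
Evaluate successive powers at the divisors of 190:
14^1 ≡ 14 (mod 191)
14^2 ≡ 5 (mod 191)
14^5 ≡ 159 (mod 191)
14^10 ≡ 69 (mod 191)
14^19 ≡ 190 (mod 191)
14^38 ≡ 1 (mod 191) ✓
Therefore the multiplicative order of 14 modulo 191 is 38.

38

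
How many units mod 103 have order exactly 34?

16

φ(103) = 103 − 1 = 102 = 2 · 3 · 17.
Since (Z/103Z)^× is cyclic of order 102, the number of elements of order d is φ(d) when d | 102 and 0 otherwise.
34 = 2 · 17 divides 102, and φ(34) = 16.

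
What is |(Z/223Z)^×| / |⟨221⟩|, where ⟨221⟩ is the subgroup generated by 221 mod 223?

The order of 221 must divide φ(223) = 223 − 1 = 222 = 2 · 3 · 37.
Divisors of 222: 1, 2, 3, 6, 37, 74, 111, 222.
Check 221^d mod 223 for each divisor in increasing order:
221^1 ≡ 221
221^2 ≡ 4
221^3 ≡ 215
221^6 ≡ 64
221^37 ≡ 222
221^74 ≡ 1
So ord_223(221) = 74, hence |⟨221⟩| = 74.
The index is φ(223) / ord(221) = 222 / 74 = 3.

3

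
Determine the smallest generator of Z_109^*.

6

φ(109) = 109 − 1 = 108 = 2^2 · 3^3.
Test candidates g = 2, 3, … against the prime factors q ∈ {2, 3} of φ(109): g is a generator iff g^(108/q) ≢ 1 for every such q.
g = 2: 2^54 ≡ 108; 2^36 ≡ 1 — hits 1, so not a primitive root.
g = 3: 3^54 ≡ 1 — hits 1, so not a primitive root.
g = 4: 4^54 ≡ 1 — hits 1, so not a primitive root.
g = 5: 5^54 ≡ 1 — hits 1, so not a primitive root.
g = 6: 6^54 ≡ 108; 6^36 ≡ 63 — none is 1, so 6 is a primitive root.
Hence the least primitive root of 109 is 6.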